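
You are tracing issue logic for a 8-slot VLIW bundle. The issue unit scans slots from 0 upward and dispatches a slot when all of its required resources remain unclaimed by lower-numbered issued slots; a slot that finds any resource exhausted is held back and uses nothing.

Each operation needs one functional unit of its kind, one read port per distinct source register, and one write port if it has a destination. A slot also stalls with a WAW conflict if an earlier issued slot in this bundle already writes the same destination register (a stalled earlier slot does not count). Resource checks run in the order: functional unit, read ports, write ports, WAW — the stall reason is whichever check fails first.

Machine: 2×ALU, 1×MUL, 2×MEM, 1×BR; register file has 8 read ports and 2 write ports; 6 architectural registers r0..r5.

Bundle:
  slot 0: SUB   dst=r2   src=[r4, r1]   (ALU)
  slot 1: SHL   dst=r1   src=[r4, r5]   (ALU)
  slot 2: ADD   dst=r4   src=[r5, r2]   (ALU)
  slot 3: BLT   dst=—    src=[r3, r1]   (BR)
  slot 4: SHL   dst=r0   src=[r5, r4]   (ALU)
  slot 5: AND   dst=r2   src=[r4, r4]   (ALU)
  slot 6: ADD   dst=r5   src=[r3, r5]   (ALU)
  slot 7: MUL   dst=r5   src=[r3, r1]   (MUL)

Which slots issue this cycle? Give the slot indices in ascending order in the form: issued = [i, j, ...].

  0. ALU→r2 ⇒ go  {1A/1Mu/2Ld/1B | 6r 1w}
  1. ALU→r1 ⇒ go  {0A/1Mu/2Ld/1B | 4r 0w}
  2. ALU→r4 ⇒ no(FU)  {0A/1Mu/2Ld/1B | 4r 0w}
  3. BR ⇒ go  {0A/1Mu/2Ld/0B | 2r 0w}
  4. ALU→r0 ⇒ no(FU)  {0A/1Mu/2Ld/0B | 2r 0w}
  5. ALU→r2 ⇒ no(FU)  {0A/1Mu/2Ld/0B | 2r 0w}
  6. ALU→r5 ⇒ no(FU)  {0A/1Mu/2Ld/0B | 2r 0w}
  7. MUL→r5 ⇒ no(WR_PORT)  {0A/1Mu/2Ld/0B | 2r 0w}

issued = [0, 1, 3]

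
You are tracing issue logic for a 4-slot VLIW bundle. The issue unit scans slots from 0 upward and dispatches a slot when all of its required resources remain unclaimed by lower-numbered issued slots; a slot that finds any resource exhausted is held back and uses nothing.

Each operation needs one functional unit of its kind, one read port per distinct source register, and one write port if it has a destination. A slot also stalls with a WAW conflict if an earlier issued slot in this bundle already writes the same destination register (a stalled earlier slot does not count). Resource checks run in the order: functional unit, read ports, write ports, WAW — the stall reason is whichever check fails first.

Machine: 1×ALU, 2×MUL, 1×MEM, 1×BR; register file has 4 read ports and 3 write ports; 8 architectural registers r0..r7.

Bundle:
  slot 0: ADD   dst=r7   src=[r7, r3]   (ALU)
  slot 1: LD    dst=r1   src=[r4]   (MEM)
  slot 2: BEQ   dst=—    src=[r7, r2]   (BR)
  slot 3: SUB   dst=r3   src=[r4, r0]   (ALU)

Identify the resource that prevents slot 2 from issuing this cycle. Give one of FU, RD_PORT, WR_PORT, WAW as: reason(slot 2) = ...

reason(slot 2) = RD_PORT

[0] ALU needs rd=2 wr=1: ok; after: ALU=0 MUL=2 MEM=1 BR=1, R=2, W=2
[1] MEM needs rd=1 wr=1: ok; after: ALU=0 MUL=2 MEM=0 BR=1, R=1, W=1
[2] BR needs rd=2 wr=0: RD_PORT; after: ALU=0 MUL=2 MEM=0 BR=1, R=1, W=1
[3] ALU needs rd=2 wr=1: FU; after: ALU=0 MUL=2 MEM=0 BR=1, R=1, W=1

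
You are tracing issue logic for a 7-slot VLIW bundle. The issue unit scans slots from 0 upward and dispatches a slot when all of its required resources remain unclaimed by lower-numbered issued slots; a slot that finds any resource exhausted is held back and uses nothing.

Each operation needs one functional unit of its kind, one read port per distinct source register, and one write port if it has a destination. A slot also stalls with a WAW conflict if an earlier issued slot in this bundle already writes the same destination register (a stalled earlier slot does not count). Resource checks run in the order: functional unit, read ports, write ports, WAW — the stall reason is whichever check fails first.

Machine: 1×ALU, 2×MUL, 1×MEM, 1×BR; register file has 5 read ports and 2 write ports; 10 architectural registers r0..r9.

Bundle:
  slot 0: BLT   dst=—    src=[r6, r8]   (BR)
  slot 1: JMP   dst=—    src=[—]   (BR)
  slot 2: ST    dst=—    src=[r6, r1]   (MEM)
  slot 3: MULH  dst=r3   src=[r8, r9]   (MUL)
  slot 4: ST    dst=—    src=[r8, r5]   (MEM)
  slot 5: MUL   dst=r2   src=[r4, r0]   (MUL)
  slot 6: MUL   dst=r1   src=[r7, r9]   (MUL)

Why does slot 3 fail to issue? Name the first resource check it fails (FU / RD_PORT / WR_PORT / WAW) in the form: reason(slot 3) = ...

reason(slot 3) = RD_PORT

(0) want 1×BR +2rd +0wr — yes → AL1|MU2|ME1|BR0|rd3|wr2
(1) want 1×BR +0rd +0wr — FU → AL1|MU2|ME1|BR0|rd3|wr2
(2) want 1×MEM +2rd +0wr — yes → AL1|MU2|ME0|BR0|rd1|wr2
(3) want 1×MUL +2rd +1wr — RD_PORT → AL1|MU2|ME0|BR0|rd1|wr2
(4) want 1×MEM +2rd +0wr — FU → AL1|MU2|ME0|BR0|rd1|wr2
(5) want 1×MUL +2rd +1wr — RD_PORT → AL1|MU2|ME0|BR0|rd1|wr2
(6) want 1×MUL +2rd +1wr — RD_PORT → AL1|MU2|ME0|BR0|rd1|wr2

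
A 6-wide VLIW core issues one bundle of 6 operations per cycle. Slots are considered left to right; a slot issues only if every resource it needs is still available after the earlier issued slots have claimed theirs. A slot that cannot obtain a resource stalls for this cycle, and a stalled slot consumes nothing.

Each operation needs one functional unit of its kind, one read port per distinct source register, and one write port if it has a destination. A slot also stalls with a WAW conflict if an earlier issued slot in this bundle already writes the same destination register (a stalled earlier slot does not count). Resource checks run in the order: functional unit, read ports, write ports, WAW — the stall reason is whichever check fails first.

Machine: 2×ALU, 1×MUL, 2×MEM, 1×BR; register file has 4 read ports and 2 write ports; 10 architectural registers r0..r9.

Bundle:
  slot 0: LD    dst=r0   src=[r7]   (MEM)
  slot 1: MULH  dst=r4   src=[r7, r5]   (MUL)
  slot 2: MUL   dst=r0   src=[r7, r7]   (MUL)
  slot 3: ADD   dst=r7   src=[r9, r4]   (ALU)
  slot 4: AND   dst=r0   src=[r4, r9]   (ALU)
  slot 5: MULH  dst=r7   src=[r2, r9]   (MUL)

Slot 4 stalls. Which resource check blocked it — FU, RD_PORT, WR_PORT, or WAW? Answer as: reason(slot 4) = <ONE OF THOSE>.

reason(slot 4) = RD_PORT

(0) want 1×MEM +1rd +1wr — yes → AL2|MU1|ME1|BR1|rd3|wr1
(1) want 1×MUL +2rd +1wr — yes → AL2|MU0|ME1|BR1|rd1|wr0
(2) want 1×MUL +1rd +1wr — FU → AL2|MU0|ME1|BR1|rd1|wr0
(3) want 1×ALU +2rd +1wr — RD_PORT → AL2|MU0|ME1|BR1|rd1|wr0
(4) want 1×ALU +2rd +1wr — RD_PORT → AL2|MU0|ME1|BR1|rd1|wr0
(5) want 1×MUL +2rd +1wr — FU → AL2|MU0|ME1|BR1|rd1|wr0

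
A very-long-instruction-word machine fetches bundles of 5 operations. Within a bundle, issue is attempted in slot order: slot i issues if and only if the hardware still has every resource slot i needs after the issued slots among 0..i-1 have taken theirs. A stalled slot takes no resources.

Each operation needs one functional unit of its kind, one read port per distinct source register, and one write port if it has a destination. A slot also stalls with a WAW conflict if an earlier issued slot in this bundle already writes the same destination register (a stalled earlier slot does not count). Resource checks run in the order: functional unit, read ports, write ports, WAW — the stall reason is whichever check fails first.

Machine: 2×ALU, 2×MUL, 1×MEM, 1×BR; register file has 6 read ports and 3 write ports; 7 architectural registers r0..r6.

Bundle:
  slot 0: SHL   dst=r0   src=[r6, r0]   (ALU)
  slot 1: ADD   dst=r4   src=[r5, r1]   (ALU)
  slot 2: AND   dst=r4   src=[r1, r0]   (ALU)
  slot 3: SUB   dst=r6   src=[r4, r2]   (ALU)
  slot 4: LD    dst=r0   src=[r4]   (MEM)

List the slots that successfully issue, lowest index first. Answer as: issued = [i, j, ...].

slot 0 (ALU): ISSUE — free A1,Mu2,Ld1,B1 rp4 wp2
slot 1 (ALU): ISSUE — free A0,Mu2,Ld1,B1 rp2 wp1
slot 2 (ALU): stall FU — free A0,Mu2,Ld1,B1 rp2 wp1
slot 3 (ALU): stall FU — free A0,Mu2,Ld1,B1 rp2 wp1
slot 4 (MEM): stall WAW — free A0,Mu2,Ld1,B1 rp2 wp1

issued = [0, 1]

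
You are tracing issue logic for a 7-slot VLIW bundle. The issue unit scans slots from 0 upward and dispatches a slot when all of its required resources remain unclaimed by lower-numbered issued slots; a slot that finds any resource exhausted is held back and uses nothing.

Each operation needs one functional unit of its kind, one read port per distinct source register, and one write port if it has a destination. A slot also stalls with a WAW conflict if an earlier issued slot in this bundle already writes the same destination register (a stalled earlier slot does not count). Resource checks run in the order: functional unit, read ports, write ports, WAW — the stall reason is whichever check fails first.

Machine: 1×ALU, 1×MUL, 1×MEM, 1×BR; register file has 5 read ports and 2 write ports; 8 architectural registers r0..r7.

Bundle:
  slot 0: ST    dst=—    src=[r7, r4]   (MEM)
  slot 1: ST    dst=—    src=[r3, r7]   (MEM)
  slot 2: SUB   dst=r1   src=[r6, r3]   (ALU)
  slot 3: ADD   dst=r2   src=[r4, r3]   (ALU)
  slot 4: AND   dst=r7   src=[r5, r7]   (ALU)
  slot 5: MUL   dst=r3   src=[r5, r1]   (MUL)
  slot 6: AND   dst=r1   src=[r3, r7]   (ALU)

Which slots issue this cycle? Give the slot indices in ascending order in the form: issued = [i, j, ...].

issued = [0, 2]

[0] MEM needs rd=2 wr=0: ok; after: ALU=1 MUL=1 MEM=0 BR=1, R=3, W=2
[1] MEM needs rd=2 wr=0: FU; after: ALU=1 MUL=1 MEM=0 BR=1, R=3, W=2
[2] ALU needs rd=2 wr=1: ok; after: ALU=0 MUL=1 MEM=0 BR=1, R=1, W=1
[3] ALU needs rd=2 wr=1: FU; after: ALU=0 MUL=1 MEM=0 BR=1, R=1, W=1
[4] ALU needs rd=2 wr=1: FU; after: ALU=0 MUL=1 MEM=0 BR=1, R=1, W=1
[5] MUL needs rd=2 wr=1: RD_PORT; after: ALU=0 MUL=1 MEM=0 BR=1, R=1, W=1
[6] ALU needs rd=2 wr=1: FU; after: ALU=0 MUL=1 MEM=0 BR=1, R=1, W=1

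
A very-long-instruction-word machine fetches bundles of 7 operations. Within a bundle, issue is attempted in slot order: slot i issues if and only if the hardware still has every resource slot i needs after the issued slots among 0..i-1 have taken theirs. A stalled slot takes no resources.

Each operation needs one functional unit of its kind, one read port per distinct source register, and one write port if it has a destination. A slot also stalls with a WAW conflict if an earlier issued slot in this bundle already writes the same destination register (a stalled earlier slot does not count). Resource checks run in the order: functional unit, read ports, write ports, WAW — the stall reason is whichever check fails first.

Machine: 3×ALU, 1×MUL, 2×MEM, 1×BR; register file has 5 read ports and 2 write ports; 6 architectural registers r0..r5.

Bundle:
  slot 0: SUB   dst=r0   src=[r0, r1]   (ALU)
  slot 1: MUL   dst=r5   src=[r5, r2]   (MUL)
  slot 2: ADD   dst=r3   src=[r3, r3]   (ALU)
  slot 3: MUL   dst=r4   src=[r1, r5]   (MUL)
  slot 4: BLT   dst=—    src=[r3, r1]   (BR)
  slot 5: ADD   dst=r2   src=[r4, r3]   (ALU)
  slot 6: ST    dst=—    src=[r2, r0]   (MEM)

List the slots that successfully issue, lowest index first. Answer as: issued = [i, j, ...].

issued = [0, 1]

(0) want 1×ALU +2rd +1wr — yes → AL2|MU1|ME2|BR1|rd3|wr1
(1) want 1×MUL +2rd +1wr — yes → AL2|MU0|ME2|BR1|rd1|wr0
(2) want 1×ALU +1rd +1wr — WR_PORT → AL2|MU0|ME2|BR1|rd1|wr0
(3) want 1×MUL +2rd +1wr — FU → AL2|MU0|ME2|BR1|rd1|wr0
(4) want 1×BR +2rd +0wr — RD_PORT → AL2|MU0|ME2|BR1|rd1|wr0
(5) want 1×ALU +2rd +1wr — RD_PORT → AL2|MU0|ME2|BR1|rd1|wr0
(6) want 1×MEM +2rd +0wr — RD_PORT → AL2|MU0|ME2|BR1|rd1|wr0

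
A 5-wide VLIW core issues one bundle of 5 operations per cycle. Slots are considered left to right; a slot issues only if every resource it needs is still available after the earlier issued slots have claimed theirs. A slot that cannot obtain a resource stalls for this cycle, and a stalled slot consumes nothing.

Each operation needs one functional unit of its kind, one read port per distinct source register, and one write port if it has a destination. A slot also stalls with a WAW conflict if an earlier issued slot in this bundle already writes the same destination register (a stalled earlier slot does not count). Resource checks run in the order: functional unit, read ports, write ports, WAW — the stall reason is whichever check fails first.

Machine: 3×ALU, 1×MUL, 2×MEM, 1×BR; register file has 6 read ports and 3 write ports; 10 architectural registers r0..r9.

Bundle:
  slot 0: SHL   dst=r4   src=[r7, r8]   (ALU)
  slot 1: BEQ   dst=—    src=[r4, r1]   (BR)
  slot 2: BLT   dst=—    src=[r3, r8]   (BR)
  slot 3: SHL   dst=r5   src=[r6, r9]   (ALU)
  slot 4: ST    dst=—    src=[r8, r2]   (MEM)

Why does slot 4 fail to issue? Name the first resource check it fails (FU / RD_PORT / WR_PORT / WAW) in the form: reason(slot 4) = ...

reason(slot 4) = RD_PORT

[0] ALU needs rd=2 wr=1: ok; after: ALU=2 MUL=1 MEM=2 BR=1, R=4, W=2
[1] BR needs rd=2 wr=0: ok; after: ALU=2 MUL=1 MEM=2 BR=0, R=2, W=2
[2] BR needs rd=2 wr=0: FU; after: ALU=2 MUL=1 MEM=2 BR=0, R=2, W=2
[3] ALU needs rd=2 wr=1: ok; after: ALU=1 MUL=1 MEM=2 BR=0, R=0, W=1
[4] MEM needs rd=2 wr=0: RD_PORT; after: ALU=1 MUL=1 MEM=2 BR=0, R=0, W=1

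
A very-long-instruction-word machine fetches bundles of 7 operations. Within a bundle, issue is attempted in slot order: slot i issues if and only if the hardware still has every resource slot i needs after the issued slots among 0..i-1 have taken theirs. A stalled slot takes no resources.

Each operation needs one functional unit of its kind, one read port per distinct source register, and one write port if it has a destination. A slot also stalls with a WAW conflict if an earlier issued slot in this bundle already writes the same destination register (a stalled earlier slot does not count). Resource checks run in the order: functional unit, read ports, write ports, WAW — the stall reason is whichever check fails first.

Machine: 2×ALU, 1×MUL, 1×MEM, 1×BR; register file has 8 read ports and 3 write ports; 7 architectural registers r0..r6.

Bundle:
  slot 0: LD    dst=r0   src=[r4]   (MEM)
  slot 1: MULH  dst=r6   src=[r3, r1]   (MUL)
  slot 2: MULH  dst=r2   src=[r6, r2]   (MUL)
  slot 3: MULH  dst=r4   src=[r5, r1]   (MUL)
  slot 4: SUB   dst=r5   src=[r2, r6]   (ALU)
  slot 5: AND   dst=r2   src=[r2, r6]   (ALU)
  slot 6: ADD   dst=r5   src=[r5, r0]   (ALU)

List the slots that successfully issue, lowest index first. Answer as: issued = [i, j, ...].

issued = [0, 1, 4]

slot 0 (MEM): ISSUE — free A2,Mu1,Ld0,B1 rp7 wp2
slot 1 (MUL): ISSUE — free A2,Mu0,Ld0,B1 rp5 wp1
slot 2 (MUL): stall FU — free A2,Mu0,Ld0,B1 rp5 wp1
slot 3 (MUL): stall FU — free A2,Mu0,Ld0,B1 rp5 wp1
slot 4 (ALU): ISSUE — free A1,Mu0,Ld0,B1 rp3 wp0
slot 5 (ALU): stall WR_PORT — free A1,Mu0,Ld0,B1 rp3 wp0
slot 6 (ALU): stall WR_PORT — free A1,Mu0,Ld0,B1 rp3 wp0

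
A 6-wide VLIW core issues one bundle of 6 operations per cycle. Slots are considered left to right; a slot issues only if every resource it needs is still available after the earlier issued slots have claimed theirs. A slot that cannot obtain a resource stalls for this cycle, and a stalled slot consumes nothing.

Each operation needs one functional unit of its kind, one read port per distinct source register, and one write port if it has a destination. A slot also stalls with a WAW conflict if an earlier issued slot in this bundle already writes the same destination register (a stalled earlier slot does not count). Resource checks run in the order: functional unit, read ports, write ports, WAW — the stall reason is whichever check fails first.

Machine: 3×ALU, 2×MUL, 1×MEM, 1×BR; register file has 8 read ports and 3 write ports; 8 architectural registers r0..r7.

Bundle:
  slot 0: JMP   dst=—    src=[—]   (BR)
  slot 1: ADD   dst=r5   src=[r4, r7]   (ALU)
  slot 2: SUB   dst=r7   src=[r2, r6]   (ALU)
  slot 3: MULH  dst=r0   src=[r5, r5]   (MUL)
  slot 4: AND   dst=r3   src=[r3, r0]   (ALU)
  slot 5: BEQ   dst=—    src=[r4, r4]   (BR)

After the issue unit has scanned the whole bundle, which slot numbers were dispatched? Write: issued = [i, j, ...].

(0) want 1×BR +0rd +0wr — yes → AL3|MU2|ME1|BR0|rd8|wr3
(1) want 1×ALU +2rd +1wr — yes → AL2|MU2|ME1|BR0|rd6|wr2
(2) want 1×ALU +2rd +1wr — yes → AL1|MU2|ME1|BR0|rd4|wr1
(3) want 1×MUL +1rd +1wr — yes → AL1|MU1|ME1|BR0|rd3|wr0
(4) want 1×ALU +2rd +1wr — WR_PORT → AL1|MU1|ME1|BR0|rd3|wr0
(5) want 1×BR +1rd +0wr — FU → AL1|MU1|ME1|BR0|rd3|wr0

issued = [0, 1, 2, 3]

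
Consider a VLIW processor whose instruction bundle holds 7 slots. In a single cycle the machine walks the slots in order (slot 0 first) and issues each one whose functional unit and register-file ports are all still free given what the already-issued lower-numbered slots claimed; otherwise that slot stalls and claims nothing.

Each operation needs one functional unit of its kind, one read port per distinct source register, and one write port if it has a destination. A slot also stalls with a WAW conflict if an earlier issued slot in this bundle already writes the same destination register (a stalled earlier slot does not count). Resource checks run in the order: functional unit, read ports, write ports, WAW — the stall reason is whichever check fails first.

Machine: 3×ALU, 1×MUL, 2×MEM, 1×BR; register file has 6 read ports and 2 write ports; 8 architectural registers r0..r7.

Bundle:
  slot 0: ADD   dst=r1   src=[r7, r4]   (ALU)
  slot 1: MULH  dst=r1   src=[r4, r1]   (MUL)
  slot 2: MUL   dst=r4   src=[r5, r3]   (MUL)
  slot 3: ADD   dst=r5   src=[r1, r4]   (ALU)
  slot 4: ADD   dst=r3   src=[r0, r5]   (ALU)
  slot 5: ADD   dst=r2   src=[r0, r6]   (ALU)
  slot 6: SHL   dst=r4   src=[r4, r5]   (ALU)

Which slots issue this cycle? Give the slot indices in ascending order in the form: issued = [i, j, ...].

[0] ALU needs rd=2 wr=1: ok; after: ALU=2 MUL=1 MEM=2 BR=1, R=4, W=1
[1] MUL needs rd=2 wr=1: WAW; after: ALU=2 MUL=1 MEM=2 BR=1, R=4, W=1
[2] MUL needs rd=2 wr=1: ok; after: ALU=2 MUL=0 MEM=2 BR=1, R=2, W=0
[3] ALU needs rd=2 wr=1: WR_PORT; after: ALU=2 MUL=0 MEM=2 BR=1, R=2, W=0
[4] ALU needs rd=2 wr=1: WR_PORT; after: ALU=2 MUL=0 MEM=2 BR=1, R=2, W=0
[5] ALU needs rd=2 wr=1: WR_PORT; after: ALU=2 MUL=0 MEM=2 BR=1, R=2, W=0
[6] ALU needs rd=2 wr=1: WR_PORT; after: ALU=2 MUL=0 MEM=2 BR=1, R=2, W=0

issued = [0, 2]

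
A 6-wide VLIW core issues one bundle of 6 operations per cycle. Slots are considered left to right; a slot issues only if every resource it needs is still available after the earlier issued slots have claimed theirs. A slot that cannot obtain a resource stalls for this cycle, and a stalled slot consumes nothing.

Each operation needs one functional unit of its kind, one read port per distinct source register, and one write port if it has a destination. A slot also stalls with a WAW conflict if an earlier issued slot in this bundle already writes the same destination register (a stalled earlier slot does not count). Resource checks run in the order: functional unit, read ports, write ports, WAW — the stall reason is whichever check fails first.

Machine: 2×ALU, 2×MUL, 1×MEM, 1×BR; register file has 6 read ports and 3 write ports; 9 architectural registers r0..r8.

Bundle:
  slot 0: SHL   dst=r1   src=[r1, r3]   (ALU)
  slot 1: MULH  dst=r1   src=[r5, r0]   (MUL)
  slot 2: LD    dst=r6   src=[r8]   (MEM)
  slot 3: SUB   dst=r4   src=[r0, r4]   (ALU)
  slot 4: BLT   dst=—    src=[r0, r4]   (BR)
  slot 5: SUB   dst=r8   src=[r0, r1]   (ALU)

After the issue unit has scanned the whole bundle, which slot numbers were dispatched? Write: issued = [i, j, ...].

  0. ALU→r1 ⇒ go  {1A/2Mu/1Ld/1B | 4r 2w}
  1. MUL→r1 ⇒ no(WAW)  {1A/2Mu/1Ld/1B | 4r 2w}
  2. MEM→r6 ⇒ go  {1A/2Mu/0Ld/1B | 3r 1w}
  3. ALU→r4 ⇒ go  {0A/2Mu/0Ld/1B | 1r 0w}
  4. BR ⇒ no(RD_PORT)  {0A/2Mu/0Ld/1B | 1r 0w}
  5. ALU→r8 ⇒ no(FU)  {0A/2Mu/0Ld/1B | 1r 0w}

issued = [0, 2, 3]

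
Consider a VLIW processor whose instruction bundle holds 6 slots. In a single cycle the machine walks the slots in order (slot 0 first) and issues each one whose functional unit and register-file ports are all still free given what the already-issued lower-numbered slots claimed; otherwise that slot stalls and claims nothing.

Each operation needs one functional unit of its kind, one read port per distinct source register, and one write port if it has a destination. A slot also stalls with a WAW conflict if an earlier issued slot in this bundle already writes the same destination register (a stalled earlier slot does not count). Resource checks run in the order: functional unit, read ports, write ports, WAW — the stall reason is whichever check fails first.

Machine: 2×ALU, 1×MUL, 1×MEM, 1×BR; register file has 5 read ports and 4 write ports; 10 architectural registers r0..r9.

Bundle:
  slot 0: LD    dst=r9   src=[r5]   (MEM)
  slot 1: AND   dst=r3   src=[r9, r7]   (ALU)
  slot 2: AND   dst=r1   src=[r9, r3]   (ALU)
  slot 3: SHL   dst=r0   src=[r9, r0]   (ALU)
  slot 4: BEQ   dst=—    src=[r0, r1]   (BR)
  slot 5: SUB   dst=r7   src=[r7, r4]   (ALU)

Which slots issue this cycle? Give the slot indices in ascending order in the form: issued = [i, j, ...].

(0) want 1×MEM +1rd +1wr — yes → AL2|MU1|ME0|BR1|rd4|wr3
(1) want 1×ALU +2rd +1wr — yes → AL1|MU1|ME0|BR1|rd2|wr2
(2) want 1×ALU +2rd +1wr — yes → AL0|MU1|ME0|BR1|rd0|wr1
(3) want 1×ALU +2rd +1wr — FU → AL0|MU1|ME0|BR1|rd0|wr1
(4) want 1×BR +2rd +0wr — RD_PORT → AL0|MU1|ME0|BR1|rd0|wr1
(5) want 1×ALU +2rd +1wr — FU → AL0|MU1|ME0|BR1|rd0|wr1

issued = [0, 1, 2]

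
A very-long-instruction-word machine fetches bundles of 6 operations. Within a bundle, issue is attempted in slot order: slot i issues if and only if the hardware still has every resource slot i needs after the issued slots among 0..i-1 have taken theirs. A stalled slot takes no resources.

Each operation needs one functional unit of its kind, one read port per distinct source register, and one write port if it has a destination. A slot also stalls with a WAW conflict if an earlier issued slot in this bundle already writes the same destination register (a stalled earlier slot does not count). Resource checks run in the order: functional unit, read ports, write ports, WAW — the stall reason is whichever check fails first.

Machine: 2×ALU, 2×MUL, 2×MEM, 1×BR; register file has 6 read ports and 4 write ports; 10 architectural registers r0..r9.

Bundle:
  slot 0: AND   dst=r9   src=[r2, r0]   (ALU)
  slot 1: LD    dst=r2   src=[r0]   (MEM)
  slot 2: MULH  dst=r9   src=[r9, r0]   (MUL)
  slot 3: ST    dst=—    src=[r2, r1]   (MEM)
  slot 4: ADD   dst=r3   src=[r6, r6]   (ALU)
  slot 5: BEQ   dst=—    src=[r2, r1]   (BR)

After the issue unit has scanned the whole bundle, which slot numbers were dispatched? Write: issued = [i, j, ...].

  0. ALU→r9 ⇒ go  {1A/2Mu/2Ld/1B | 4r 3w}
  1. MEM→r2 ⇒ go  {1A/2Mu/1Ld/1B | 3r 2w}
  2. MUL→r9 ⇒ no(WAW)  {1A/2Mu/1Ld/1B | 3r 2w}
  3. MEM ⇒ go  {1A/2Mu/0Ld/1B | 1r 2w}
  4. ALU→r3 ⇒ go  {0A/2Mu/0Ld/1B | 0r 1w}
  5. BR ⇒ no(RD_PORT)  {0A/2Mu/0Ld/1B | 0r 1w}

issued = [0, 1, 3, 4]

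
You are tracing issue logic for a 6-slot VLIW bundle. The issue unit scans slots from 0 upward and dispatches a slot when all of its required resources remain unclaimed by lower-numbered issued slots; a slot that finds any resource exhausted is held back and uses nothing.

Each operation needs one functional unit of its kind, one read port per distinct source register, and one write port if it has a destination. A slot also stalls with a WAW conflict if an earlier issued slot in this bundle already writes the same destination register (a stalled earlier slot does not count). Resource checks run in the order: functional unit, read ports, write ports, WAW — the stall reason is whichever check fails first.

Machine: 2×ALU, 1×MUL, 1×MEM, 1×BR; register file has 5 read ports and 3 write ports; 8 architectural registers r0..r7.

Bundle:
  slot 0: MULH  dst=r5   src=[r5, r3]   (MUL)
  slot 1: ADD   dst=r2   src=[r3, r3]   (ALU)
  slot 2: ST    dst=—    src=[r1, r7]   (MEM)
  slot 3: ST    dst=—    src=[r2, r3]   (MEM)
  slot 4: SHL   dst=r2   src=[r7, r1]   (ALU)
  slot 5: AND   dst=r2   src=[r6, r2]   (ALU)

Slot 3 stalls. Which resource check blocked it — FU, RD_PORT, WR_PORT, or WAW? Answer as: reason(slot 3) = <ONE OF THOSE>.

reason(slot 3) = FU

  0. MUL→r5 ⇒ go  {2A/0Mu/1Ld/1B | 3r 2w}
  1. ALU→r2 ⇒ go  {1A/0Mu/1Ld/1B | 2r 1w}
  2. MEM ⇒ go  {1A/0Mu/0Ld/1B | 0r 1w}
  3. MEM ⇒ no(FU)  {1A/0Mu/0Ld/1B | 0r 1w}
  4. ALU→r2 ⇒ no(RD_PORT)  {1A/0Mu/0Ld/1B | 0r 1w}
  5. ALU→r2 ⇒ no(RD_PORT)  {1A/0Mu/0Ld/1B | 0r 1w}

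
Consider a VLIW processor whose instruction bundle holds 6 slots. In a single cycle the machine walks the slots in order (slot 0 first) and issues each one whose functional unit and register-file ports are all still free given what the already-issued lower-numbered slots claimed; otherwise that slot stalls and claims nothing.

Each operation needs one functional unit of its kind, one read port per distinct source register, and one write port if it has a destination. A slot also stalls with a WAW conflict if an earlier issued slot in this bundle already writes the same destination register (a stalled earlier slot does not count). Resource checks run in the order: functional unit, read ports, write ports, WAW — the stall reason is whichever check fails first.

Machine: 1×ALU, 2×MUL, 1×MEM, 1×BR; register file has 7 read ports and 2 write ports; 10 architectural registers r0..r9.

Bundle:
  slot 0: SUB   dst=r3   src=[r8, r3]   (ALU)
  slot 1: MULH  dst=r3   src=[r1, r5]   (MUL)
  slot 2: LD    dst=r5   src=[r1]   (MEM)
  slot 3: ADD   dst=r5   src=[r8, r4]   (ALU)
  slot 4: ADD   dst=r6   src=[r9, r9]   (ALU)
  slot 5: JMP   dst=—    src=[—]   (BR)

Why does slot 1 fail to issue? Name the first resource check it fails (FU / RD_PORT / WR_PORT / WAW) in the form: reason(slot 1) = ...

reason(slot 1) = WAW

(0) want 1×ALU +2rd +1wr — yes → AL0|MU2|ME1|BR1|rd5|wr1
(1) want 1×MUL +2rd +1wr — WAW → AL0|MU2|ME1|BR1|rd5|wr1
(2) want 1×MEM +1rd +1wr — yes → AL0|MU2|ME0|BR1|rd4|wr0
(3) want 1×ALU +2rd +1wr — FU → AL0|MU2|ME0|BR1|rd4|wr0
(4) want 1×ALU +1rd +1wr — FU → AL0|MU2|ME0|BR1|rd4|wr0
(5) want 1×BR +0rd +0wr — yes → AL0|MU2|ME0|BR0|rd4|wr0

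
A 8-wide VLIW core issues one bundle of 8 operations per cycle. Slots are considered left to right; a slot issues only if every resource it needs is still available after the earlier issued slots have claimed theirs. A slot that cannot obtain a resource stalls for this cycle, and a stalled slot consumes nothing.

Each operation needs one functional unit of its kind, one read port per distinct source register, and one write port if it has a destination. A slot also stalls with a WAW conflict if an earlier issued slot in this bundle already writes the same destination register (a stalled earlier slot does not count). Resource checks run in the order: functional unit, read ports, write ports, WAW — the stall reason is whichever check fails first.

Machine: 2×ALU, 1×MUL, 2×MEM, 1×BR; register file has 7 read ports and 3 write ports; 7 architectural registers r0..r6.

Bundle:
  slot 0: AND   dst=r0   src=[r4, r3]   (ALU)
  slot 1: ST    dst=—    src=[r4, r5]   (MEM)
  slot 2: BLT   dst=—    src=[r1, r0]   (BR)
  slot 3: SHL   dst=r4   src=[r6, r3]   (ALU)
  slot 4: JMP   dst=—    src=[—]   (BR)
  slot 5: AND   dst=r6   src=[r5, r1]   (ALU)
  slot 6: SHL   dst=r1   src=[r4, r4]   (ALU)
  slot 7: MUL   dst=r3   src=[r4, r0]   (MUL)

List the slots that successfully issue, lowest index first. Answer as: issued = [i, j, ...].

issued = [0, 1, 2, 6]

#0 ALU src=r4,r3 dispatched  <A:1 Mu:1 Ld:2 B:1 rd:5 wr:2>
#1 MEM src=r4,r5 dispatched  <A:1 Mu:1 Ld:1 B:1 rd:3 wr:2>
#2 BR src=r1,r0 dispatched  <A:1 Mu:1 Ld:1 B:0 rd:1 wr:2>
#3 ALU src=r6,r3 held:RD_PORT  <A:1 Mu:1 Ld:1 B:0 rd:1 wr:2>
#4 BR src=- held:FU  <A:1 Mu:1 Ld:1 B:0 rd:1 wr:2>
#5 ALU src=r5,r1 held:RD_PORT  <A:1 Mu:1 Ld:1 B:0 rd:1 wr:2>
#6 ALU src=r4,r4 dispatched  <A:0 Mu:1 Ld:1 B:0 rd:0 wr:1>
#7 MUL src=r4,r0 held:RD_PORT  <A:0 Mu:1 Ld:1 B:0 rd:0 wr:1>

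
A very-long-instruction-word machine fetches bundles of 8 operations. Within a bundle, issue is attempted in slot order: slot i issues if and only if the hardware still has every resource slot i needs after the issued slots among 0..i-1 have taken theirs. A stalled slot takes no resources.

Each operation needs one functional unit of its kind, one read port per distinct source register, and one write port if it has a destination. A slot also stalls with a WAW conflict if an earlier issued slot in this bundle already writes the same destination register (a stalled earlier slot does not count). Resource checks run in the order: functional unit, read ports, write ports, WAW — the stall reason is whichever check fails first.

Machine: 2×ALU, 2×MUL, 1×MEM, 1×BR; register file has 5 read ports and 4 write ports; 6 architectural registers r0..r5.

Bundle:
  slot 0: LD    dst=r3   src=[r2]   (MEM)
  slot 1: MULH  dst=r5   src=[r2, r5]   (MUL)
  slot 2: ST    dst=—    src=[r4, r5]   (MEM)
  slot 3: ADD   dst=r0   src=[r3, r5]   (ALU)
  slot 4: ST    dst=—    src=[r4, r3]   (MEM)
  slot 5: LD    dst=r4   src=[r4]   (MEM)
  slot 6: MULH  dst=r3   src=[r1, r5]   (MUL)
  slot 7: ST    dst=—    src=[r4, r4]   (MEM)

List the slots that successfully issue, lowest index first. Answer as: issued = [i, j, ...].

issued = [0, 1, 3]

[0] MEM needs rd=1 wr=1: ok; after: ALU=2 MUL=2 MEM=0 BR=1, R=4, W=3
[1] MUL needs rd=2 wr=1: ok; after: ALU=2 MUL=1 MEM=0 BR=1, R=2, W=2
[2] MEM needs rd=2 wr=0: FU; after: ALU=2 MUL=1 MEM=0 BR=1, R=2, W=2
[3] ALU needs rd=2 wr=1: ok; after: ALU=1 MUL=1 MEM=0 BR=1, R=0, W=1
[4] MEM needs rd=2 wr=0: FU; after: ALU=1 MUL=1 MEM=0 BR=1, R=0, W=1
[5] MEM needs rd=1 wr=1: FU; after: ALU=1 MUL=1 MEM=0 BR=1, R=0, W=1
[6] MUL needs rd=2 wr=1: RD_PORT; after: ALU=1 MUL=1 MEM=0 BR=1, R=0, W=1
[7] MEM needs rd=1 wr=0: FU; after: ALU=1 MUL=1 MEM=0 BR=1, R=0, W=1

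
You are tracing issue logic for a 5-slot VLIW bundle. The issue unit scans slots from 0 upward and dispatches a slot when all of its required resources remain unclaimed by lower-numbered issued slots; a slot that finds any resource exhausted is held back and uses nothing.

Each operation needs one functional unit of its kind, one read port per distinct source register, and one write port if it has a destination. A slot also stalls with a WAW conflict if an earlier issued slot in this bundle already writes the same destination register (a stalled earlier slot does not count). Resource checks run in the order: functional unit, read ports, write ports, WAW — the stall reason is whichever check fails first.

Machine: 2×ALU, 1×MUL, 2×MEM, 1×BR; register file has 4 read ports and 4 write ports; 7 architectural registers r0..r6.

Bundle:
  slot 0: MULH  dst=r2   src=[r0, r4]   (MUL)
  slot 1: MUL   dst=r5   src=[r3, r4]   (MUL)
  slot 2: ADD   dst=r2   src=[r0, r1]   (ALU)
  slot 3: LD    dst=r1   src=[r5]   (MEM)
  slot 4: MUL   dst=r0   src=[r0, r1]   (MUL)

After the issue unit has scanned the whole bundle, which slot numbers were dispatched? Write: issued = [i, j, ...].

issued = [0, 3]

  0. MUL→r2 ⇒ go  {2A/0Mu/2Ld/1B | 2r 3w}
  1. MUL→r5 ⇒ no(FU)  {2A/0Mu/2Ld/1B | 2r 3w}
  2. ALU→r2 ⇒ no(WAW)  {2A/0Mu/2Ld/1B | 2r 3w}
  3. MEM→r1 ⇒ go  {2A/0Mu/1Ld/1B | 1r 2w}
  4. MUL→r0 ⇒ no(FU)  {2A/0Mu/1Ld/1B | 1r 2w}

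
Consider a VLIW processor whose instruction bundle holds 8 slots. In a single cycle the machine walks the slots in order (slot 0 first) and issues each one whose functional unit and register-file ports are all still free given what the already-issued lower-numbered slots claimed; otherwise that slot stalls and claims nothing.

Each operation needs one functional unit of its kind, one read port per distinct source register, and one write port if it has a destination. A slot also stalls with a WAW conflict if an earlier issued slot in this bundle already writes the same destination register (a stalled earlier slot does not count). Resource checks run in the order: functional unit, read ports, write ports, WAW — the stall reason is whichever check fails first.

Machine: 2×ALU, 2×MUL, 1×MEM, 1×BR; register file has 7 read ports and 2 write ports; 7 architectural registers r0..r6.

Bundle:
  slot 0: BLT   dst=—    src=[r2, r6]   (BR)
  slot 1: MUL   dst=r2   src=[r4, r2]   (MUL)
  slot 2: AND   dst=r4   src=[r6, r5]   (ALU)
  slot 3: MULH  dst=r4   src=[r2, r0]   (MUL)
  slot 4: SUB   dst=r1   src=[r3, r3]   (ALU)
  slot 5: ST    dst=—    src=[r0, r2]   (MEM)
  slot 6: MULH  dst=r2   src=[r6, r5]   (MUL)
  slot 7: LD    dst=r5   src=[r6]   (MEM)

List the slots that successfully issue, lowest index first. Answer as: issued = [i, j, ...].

[0] BR needs rd=2 wr=0: ok; after: ALU=2 MUL=2 MEM=1 BR=0, R=5, W=2
[1] MUL needs rd=2 wr=1: ok; after: ALU=2 MUL=1 MEM=1 BR=0, R=3, W=1
[2] ALU needs rd=2 wr=1: ok; after: ALU=1 MUL=1 MEM=1 BR=0, R=1, W=0
[3] MUL needs rd=2 wr=1: RD_PORT; after: ALU=1 MUL=1 MEM=1 BR=0, R=1, W=0
[4] ALU needs rd=1 wr=1: WR_PORT; after: ALU=1 MUL=1 MEM=1 BR=0, R=1, W=0
[5] MEM needs rd=2 wr=0: RD_PORT; after: ALU=1 MUL=1 MEM=1 BR=0, R=1, W=0
[6] MUL needs rd=2 wr=1: RD_PORT; after: ALU=1 MUL=1 MEM=1 BR=0, R=1, W=0
[7] MEM needs rd=1 wr=1: WR_PORT; after: ALU=1 MUL=1 MEM=1 BR=0, R=1, W=0

issued = [0, 1, 2]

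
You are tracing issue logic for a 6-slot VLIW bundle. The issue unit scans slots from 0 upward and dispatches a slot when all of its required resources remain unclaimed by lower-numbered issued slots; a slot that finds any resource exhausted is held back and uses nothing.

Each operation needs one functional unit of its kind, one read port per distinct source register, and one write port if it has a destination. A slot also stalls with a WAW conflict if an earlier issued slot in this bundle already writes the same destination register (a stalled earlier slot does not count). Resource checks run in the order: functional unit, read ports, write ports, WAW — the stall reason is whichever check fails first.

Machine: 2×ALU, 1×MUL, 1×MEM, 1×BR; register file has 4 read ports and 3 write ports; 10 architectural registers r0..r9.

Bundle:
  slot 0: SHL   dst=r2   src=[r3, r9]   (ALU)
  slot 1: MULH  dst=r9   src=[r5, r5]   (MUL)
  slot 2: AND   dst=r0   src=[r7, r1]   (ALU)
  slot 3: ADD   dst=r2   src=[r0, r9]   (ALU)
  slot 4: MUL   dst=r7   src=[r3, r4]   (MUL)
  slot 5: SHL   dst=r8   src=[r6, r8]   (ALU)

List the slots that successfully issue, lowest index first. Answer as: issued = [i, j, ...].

issued = [0, 1]

#0 ALU src=r3,r9 dispatched  <A:1 Mu:1 Ld:1 B:1 rd:2 wr:2>
#1 MUL src=r5,r5 dispatched  <A:1 Mu:0 Ld:1 B:1 rd:1 wr:1>
#2 ALU src=r7,r1 held:RD_PORT  <A:1 Mu:0 Ld:1 B:1 rd:1 wr:1>
#3 ALU src=r0,r9 held:RD_PORT  <A:1 Mu:0 Ld:1 B:1 rd:1 wr:1>
#4 MUL src=r3,r4 held:FU  <A:1 Mu:0 Ld:1 B:1 rd:1 wr:1>
#5 ALU src=r6,r8 held:RD_PORT  <A:1 Mu:0 Ld:1 B:1 rd:1 wr:1>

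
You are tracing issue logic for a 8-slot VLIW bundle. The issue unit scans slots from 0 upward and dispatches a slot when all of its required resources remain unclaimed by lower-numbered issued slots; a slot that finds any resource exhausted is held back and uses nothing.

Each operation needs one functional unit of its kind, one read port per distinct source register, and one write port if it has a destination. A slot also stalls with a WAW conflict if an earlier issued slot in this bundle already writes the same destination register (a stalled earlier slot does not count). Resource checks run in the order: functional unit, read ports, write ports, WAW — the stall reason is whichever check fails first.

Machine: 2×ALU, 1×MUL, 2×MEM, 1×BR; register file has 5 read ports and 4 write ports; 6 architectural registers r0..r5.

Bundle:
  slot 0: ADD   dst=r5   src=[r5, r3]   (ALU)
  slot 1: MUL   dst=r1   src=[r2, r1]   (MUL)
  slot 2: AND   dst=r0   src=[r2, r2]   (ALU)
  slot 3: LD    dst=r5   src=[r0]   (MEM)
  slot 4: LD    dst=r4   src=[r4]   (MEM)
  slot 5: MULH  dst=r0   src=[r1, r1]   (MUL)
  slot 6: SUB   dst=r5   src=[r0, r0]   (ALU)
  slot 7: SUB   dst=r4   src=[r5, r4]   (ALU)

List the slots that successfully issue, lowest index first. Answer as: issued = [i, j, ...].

(0) want 1×ALU +2rd +1wr — yes → AL1|MU1|ME2|BR1|rd3|wr3
(1) want 1×MUL +2rd +1wr — yes → AL1|MU0|ME2|BR1|rd1|wr2
(2) want 1×ALU +1rd +1wr — yes → AL0|MU0|ME2|BR1|rd0|wr1
(3) want 1×MEM +1rd +1wr — RD_PORT → AL0|MU0|ME2|BR1|rd0|wr1
(4) want 1×MEM +1rd +1wr — RD_PORT → AL0|MU0|ME2|BR1|rd0|wr1
(5) want 1×MUL +1rd +1wr — FU → AL0|MU0|ME2|BR1|rd0|wr1
(6) want 1×ALU +1rd +1wr — FU → AL0|MU0|ME2|BR1|rd0|wr1
(7) want 1×ALU +2rd +1wr — FU → AL0|MU0|ME2|BR1|rd0|wr1

issued = [0, 1, 2]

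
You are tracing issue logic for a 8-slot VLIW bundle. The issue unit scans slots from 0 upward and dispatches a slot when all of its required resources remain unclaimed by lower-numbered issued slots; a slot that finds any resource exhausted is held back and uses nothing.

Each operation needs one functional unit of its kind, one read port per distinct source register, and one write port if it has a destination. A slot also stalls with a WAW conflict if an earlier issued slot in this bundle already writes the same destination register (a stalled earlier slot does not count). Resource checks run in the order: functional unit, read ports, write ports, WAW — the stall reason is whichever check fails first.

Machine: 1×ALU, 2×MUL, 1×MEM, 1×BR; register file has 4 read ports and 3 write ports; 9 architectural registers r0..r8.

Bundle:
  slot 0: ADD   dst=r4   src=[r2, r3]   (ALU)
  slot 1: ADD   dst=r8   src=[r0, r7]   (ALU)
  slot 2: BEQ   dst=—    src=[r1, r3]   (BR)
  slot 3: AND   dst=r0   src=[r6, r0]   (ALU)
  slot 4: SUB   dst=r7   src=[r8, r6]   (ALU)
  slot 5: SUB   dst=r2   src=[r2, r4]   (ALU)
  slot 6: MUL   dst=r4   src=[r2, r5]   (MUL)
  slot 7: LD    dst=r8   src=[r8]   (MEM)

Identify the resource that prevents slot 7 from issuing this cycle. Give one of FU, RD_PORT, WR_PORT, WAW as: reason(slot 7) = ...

reason(slot 7) = RD_PORT

[0] ALU needs rd=2 wr=1: ok; after: ALU=0 MUL=2 MEM=1 BR=1, R=2, W=2
[1] ALU needs rd=2 wr=1: FU; after: ALU=0 MUL=2 MEM=1 BR=1, R=2, W=2
[2] BR needs rd=2 wr=0: ok; after: ALU=0 MUL=2 MEM=1 BR=0, R=0, W=2
[3] ALU needs rd=2 wr=1: FU; after: ALU=0 MUL=2 MEM=1 BR=0, R=0, W=2
[4] ALU needs rd=2 wr=1: FU; after: ALU=0 MUL=2 MEM=1 BR=0, R=0, W=2
[5] ALU needs rd=2 wr=1: FU; after: ALU=0 MUL=2 MEM=1 BR=0, R=0, W=2
[6] MUL needs rd=2 wr=1: RD_PORT; after: ALU=0 MUL=2 MEM=1 BR=0, R=0, W=2
[7] MEM needs rd=1 wr=1: RD_PORT; after: ALU=0 MUL=2 MEM=1 BR=0, R=0, W=2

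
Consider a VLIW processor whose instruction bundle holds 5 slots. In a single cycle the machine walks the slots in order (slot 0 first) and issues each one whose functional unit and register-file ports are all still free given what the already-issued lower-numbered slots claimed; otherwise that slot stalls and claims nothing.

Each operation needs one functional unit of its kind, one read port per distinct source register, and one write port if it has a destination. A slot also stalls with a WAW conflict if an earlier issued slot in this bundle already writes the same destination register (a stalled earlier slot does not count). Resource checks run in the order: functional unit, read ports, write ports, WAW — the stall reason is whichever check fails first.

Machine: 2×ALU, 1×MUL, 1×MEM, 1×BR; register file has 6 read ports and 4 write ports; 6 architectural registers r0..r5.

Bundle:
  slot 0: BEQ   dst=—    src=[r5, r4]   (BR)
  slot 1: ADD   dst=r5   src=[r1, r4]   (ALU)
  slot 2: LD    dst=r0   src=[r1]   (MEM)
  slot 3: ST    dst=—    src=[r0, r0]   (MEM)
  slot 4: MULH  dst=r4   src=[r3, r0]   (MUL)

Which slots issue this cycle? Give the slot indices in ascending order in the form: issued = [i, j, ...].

  0. BR ⇒ go  {2A/1Mu/1Ld/0B | 4r 4w}
  1. ALU→r5 ⇒ go  {1A/1Mu/1Ld/0B | 2r 3w}
  2. MEM→r0 ⇒ go  {1A/1Mu/0Ld/0B | 1r 2w}
  3. MEM ⇒ no(FU)  {1A/1Mu/0Ld/0B | 1r 2w}
  4. MUL→r4 ⇒ no(RD_PORT)  {1A/1Mu/0Ld/0B | 1r 2w}

issued = [0, 1, 2]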